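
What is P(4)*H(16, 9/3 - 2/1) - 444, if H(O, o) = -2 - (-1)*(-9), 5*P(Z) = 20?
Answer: -488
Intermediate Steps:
P(Z) = 4 (P(Z) = (⅕)*20 = 4)
H(O, o) = -11 (H(O, o) = -2 - 1*9 = -2 - 9 = -11)
P(4)*H(16, 9/3 - 2/1) - 444 = 4*(-11) - 444 = -44 - 444 = -488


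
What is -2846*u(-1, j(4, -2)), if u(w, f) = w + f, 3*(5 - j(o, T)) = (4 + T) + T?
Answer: -11384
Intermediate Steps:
j(o, T) = 11/3 - 2*T/3 (j(o, T) = 5 - ((4 + T) + T)/3 = 5 - (4 + 2*T)/3 = 5 + (-4/3 - 2*T/3) = 11/3 - 2*T/3)
u(w, f) = f + w
-2846*u(-1, j(4, -2)) = -2846*((11/3 - ⅔*(-2)) - 1) = -2846*((11/3 + 4/3) - 1) = -2846*(5 - 1) = -2846*4 = -11384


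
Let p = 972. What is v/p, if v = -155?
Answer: -155/972 ≈ -0.15947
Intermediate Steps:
v/p = -155/972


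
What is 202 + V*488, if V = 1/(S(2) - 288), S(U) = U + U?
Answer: 14220/71 ≈ 200.28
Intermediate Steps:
S(U) = 2*U
V = -1/284 (V = 1/(2*2 - 288) = 1/(4 - 288) = 1/(-284) = -1/284 ≈ -0.0035211)
202 + V*488 = 202 - 1/284*488 = 202 - 122/71 = 14220/71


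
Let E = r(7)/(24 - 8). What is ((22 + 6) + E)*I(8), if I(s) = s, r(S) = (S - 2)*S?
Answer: 483/2 ≈ 241.50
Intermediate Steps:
r(S) = S*(-2 + S) (r(S) = (-2 + S)*S = S*(-2 + S))
E = 35/16 (E = (7*(-2 + 7))/(24 - 8) = (7*5)/16 = 35*(1/16) = 35/16 ≈ 2.1875)
((22 + 6) + E)*I(8) = ((22 + 6) + 35/16)*8 = (28 + 35/16)*8 = (483/16)*8 = 483/2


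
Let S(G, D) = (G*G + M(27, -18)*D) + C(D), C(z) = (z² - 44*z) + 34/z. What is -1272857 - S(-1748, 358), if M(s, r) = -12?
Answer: -794129400/179 ≈ -4.4365e+6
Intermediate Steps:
C(z) = z² - 44*z + 34/z
S(G, D) = G² - 12*D + (34 + D²*(-44 + D))/D (S(G, D) = (G*G - 12*D) + (34 + D²*(-44 + D))/D = (G² - 12*D) + (34 + D²*(-44 + D))/D = G² - 12*D + (34 + D²*(-44 + D))/D)
-1272857 - S(-1748, 358) = -1272857 - (358² + (-1748)² - 56*358 + 34/358) = -1272857 - (128164 + 3055504 - 20048 + 34*(1/358)) = -1272857 - (128164 + 3055504 - 20048 + 17/179) = -1272857 - 1*566287997/179 = -1272857 - 566287997/179 = -794129400/179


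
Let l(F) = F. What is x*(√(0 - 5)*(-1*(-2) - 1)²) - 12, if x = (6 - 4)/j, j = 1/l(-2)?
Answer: -12 - 4*I*√5 ≈ -12.0 - 8.9443*I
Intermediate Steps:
j = -½ (j = 1/(-2) = -½ ≈ -0.50000)
x = -4 (x = (6 - 4)/(-½) = 2*(-2) = -4)
x*(√(0 - 5)*(-1*(-2) - 1)²) - 12 = -4*√(0 - 5)*(-1*(-2) - 1)² - 12 = -4*√(-5)*(2 - 1)² - 12 = -4*I*√5*1² - 12 = -4*I*√5 - 12 = -12 - 4*I*√5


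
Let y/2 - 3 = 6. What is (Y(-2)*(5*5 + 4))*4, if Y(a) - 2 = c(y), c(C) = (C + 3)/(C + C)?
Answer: 899/3 ≈ 299.67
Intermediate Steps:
y = 18 (y = 6 + 2*6 = 6 + 12 = 18)
c(C) = (3 + C)/(2*C) (c(C) = (3 + C)/((2*C)) = (3 + C)*(1/(2*C)) = (3 + C)/(2*C))
Y(a) = 31/12 (Y(a) = 2 + (1/2)*(3 + 18)/18 = 2 + (1/2)*(1/18)*21 = 2 + 7/12 = 31/12)
(Y(-2)*(5*5 + 4))*4 = (31*(5*5 + 4)/12)*4 = (31*(25 + 4)/12)*4 = ((31/12)*29)*4 = (899/12)*4 = 899/3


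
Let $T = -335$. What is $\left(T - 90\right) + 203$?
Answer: $-222$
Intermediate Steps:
$\left(T - 90\right) + 203 = \left(-335 - 90\right) + 203 = -425 + 203 = -222$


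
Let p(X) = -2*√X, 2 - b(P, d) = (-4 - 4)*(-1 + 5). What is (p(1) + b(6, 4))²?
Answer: 1024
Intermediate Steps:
b(P, d) = 34 (b(P, d) = 2 - (-4 - 4)*(-1 + 5) = 2 - (-8)*4 = 2 - 1*(-32) = 2 + 32 = 34)
(p(1) + b(6, 4))² = (-2*√1 + 34)² = (-2*1 + 34)² = (-2 + 34)² = 32² = 1024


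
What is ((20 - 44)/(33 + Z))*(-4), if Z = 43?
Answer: 24/19 ≈ 1.2632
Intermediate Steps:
((20 - 44)/(33 + Z))*(-4) = ((20 - 44)/(33 + 43))*(-4) = -24/76*(-4) = -24*1/76*(-4) = -6/19*(-4) = 24/19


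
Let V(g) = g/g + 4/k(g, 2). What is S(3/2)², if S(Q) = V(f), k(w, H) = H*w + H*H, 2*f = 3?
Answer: 121/49 ≈ 2.4694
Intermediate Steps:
f = 3/2 (f = (½)*3 = 3/2 ≈ 1.5000)
k(w, H) = H² + H*w (k(w, H) = H*w + H² = H² + H*w)
V(g) = 1 + 4/(4 + 2*g) (V(g) = g/g + 4/((2*(2 + g))) = 1 + 4/(4 + 2*g))
S(Q) = 11/7 (S(Q) = (4 + 3/2)/(2 + 3/2) = (11/2)/(7/2) = (2/7)*(11/2) = 11/7)
S(3/2)² = (11/7)² = 121/49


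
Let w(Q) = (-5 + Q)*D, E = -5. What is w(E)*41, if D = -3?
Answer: 1230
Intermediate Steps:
w(Q) = 15 - 3*Q (w(Q) = (-5 + Q)*(-3) = 15 - 3*Q)
w(E)*41 = (15 - 3*(-5))*41 = (15 + 15)*41 = 30*41 = 1230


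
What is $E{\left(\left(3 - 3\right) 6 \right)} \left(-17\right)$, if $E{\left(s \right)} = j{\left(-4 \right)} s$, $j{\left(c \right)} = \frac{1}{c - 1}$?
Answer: $0$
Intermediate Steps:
$j{\left(c \right)} = \frac{1}{-1 + c}$
$E{\left(s \right)} = - \frac{s}{5}$ ($E{\left(s \right)} = \frac{s}{-1 - 4} = \frac{s}{-5} = - \frac{s}{5}$)
$E{\left(\left(3 - 3\right) 6 \right)} \left(-17\right) = - \frac{\left(3 - 3\right) 6}{5} \left(-17\right) = - \frac{0 \cdot 6}{5} \left(-17\right) = \left(- \frac{1}{5}\right) 0 \left(-17\right) = 0 \left(-17\right) = 0$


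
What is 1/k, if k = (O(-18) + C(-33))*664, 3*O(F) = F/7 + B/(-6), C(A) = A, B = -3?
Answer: -21/469780 ≈ -4.4702e-5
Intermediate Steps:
O(F) = ⅙ + F/21 (O(F) = (F/7 - 3/(-6))/3 = (F*(⅐) - 3*(-⅙))/3 = (F/7 + ½)/3 = (½ + F/7)/3 = ⅙ + F/21)
k = -469780/21 (k = ((⅙ + (1/21)*(-18)) - 33)*664 = ((⅙ - 6/7) - 33)*664 = (-29/42 - 33)*664 = -1415/42*664 = -469780/21 ≈ -22370.)
1/k = 1/(-469780/21) = -21/469780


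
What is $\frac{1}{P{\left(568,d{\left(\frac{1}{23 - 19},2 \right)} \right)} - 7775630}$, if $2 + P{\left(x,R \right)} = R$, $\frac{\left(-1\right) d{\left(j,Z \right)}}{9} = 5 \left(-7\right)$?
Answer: $- \frac{1}{7775317} \approx -1.2861 \cdot 10^{-7}$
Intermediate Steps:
$d{\left(j,Z \right)} = 315$ ($d{\left(j,Z \right)} = - 9 \cdot 5 \left(-7\right) = \left(-9\right) \left(-35\right) = 315$)
$P{\left(x,R \right)} = -2 + R$
$\frac{1}{P{\left(568,d{\left(\frac{1}{23 - 19},2 \right)} \right)} - 7775630} = \frac{1}{\left(-2 + 315\right) - 7775630} = \frac{1}{313 - 7775630} = \frac{1}{-7775317} = - \frac{1}{7775317}$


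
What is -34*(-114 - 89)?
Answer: 6902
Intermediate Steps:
-34*(-114 - 89) = -34*(-203) = 6902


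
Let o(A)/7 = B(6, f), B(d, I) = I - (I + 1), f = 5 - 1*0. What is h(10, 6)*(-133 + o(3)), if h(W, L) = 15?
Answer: -2100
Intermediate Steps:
f = 5 (f = 5 + 0 = 5)
B(d, I) = -1 (B(d, I) = I - (1 + I) = I + (-1 - I) = -1)
o(A) = -7 (o(A) = 7*(-1) = -7)
h(10, 6)*(-133 + o(3)) = 15*(-133 - 7) = 15*(-140) = -2100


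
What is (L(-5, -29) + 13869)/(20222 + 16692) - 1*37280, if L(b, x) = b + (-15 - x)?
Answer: -688070021/18457 ≈ -37280.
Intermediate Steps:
L(b, x) = -15 + b - x
(L(-5, -29) + 13869)/(20222 + 16692) - 1*37280 = ((-15 - 5 - 1*(-29)) + 13869)/(20222 + 16692) - 1*37280 = ((-15 - 5 + 29) + 13869)/36914 - 37280 = (9 + 13869)*(1/36914) - 37280 = 13878*(1/36914) - 37280 = 6939/18457 - 37280 = -688070021/18457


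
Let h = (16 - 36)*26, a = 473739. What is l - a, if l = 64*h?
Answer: -507019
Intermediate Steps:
h = -520 (h = -20*26 = -520)
l = -33280 (l = 64*(-520) = -33280)
l - a = -33280 - 1*473739 = -33280 - 473739 = -507019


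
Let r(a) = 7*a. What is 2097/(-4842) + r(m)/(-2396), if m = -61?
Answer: -164271/644524 ≈ -0.25487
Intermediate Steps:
2097/(-4842) + r(m)/(-2396) = 2097/(-4842) + (7*(-61))/(-2396) = 2097*(-1/4842) - 427*(-1/2396) = -233/538 + 427/2396 = -164271/644524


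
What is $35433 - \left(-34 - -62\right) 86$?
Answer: $33025$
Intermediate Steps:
$35433 - \left(-34 - -62\right) 86 = 35433 - \left(-34 + 62\right) 86 = 35433 - 28 \cdot 86 = 35433 - 2408 = 33025$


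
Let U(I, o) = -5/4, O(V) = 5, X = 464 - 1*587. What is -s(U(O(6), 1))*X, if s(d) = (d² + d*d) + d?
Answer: 1845/8 ≈ 230.63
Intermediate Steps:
X = -123 (X = 464 - 587 = -123)
U(I, o) = -5/4 (U(I, o) = -5*¼ = -5/4)
s(d) = d + 2*d² (s(d) = (d² + d²) + d = 2*d² + d = d + 2*d²)
-s(U(O(6), 1))*X = -(-5*(1 + 2*(-5/4))/4)*(-123) = -(-5*(1 - 5/2)/4)*(-123) = -(-5/4*(-3/2))*(-123) = -15*(-123)/8 = -1*(-1845/8) = 1845/8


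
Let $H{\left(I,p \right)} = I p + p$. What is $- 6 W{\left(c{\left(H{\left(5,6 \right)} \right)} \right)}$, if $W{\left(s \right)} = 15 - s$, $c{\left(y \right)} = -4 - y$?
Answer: $-330$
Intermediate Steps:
$H{\left(I,p \right)} = p + I p$
$- 6 W{\left(c{\left(H{\left(5,6 \right)} \right)} \right)} = - 6 \left(15 - \left(-4 - 6 \left(1 + 5\right)\right)\right) = - 6 \left(15 - \left(-4 - 6 \cdot 6\right)\right) = - 6 \left(15 - \left(-4 - 36\right)\right) = - 6 \left(15 - -40\right) = - 6 \left(15 + 40\right) = \left(-6\right) 55 = -330$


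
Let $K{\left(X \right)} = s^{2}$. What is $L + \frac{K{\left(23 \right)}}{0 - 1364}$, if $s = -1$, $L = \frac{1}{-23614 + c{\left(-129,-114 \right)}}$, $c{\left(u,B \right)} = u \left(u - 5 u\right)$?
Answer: $- \frac{4161}{5591036} \approx -0.00074423$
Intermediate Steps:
$c{\left(u,B \right)} = - 4 u^{2}$ ($c{\left(u,B \right)} = u \left(- 4 u\right) = - 4 u^{2}$)
$L = - \frac{1}{90178}$ ($L = \frac{1}{-23614 - 4 \left(-129\right)^{2}} = \frac{1}{-23614 - 66564} = \frac{1}{-90178} = - \frac{1}{90178} \approx -1.1089 \cdot 10^{-5}$)
$K{\left(X \right)} = 1$ ($K{\left(X \right)} = \left(-1\right)^{2} = 1$)
$L + \frac{K{\left(23 \right)}}{0 - 1364} = - \frac{1}{90178} + 1 \frac{1}{0 - 1364} = - \frac{1}{90178} + 1 \frac{1}{-1364} = - \frac{1}{90178} + 1 \left(- \frac{1}{1364}\right) = - \frac{1}{90178} - \frac{1}{1364} = - \frac{4161}{5591036}$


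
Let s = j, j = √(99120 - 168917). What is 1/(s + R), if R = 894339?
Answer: 894339/799842316718 - 13*I*√413/799842316718 ≈ 1.1181e-6 - 3.303e-10*I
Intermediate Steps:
j = 13*I*√413 (j = √(-69797) = 13*I*√413 ≈ 264.19*I)
s = 13*I*√413 ≈ 264.19*I
1/(s + R) = 1/(13*I*√413 + 894339) = 1/(894339 + 13*I*√413)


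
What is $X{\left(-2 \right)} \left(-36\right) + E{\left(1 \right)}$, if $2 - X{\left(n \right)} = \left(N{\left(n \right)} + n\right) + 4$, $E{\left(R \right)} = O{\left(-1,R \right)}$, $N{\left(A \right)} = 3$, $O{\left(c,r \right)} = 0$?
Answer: $108$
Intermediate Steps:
$E{\left(R \right)} = 0$
$X{\left(n \right)} = -5 - n$ ($X{\left(n \right)} = 2 - \left(\left(3 + n\right) + 4\right) = 2 - \left(7 + n\right) = -5 - n$)
$X{\left(-2 \right)} \left(-36\right) + E{\left(1 \right)} = \left(-5 - -2\right) \left(-36\right) + 0 = \left(-5 + 2\right) \left(-36\right) + 0 = \left(-3\right) \left(-36\right) + 0 = 108 + 0 = 108$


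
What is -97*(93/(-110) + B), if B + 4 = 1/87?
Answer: 4487317/9570 ≈ 468.89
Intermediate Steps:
B = -347/87 (B = -4 + 1/87 = -347/87 ≈ -3.9885)
-97*(93/(-110) + B) = -97*(93/(-110) - 347/87) = -97*(93*(-1/110) - 347/87) = -97*(-93/110 - 347/87) = -97*(-46261/9570) = 4487317/9570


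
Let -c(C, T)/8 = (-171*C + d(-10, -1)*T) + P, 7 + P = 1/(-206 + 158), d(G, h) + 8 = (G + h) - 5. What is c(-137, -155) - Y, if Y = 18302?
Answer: -1412531/6 ≈ -2.3542e+5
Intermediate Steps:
d(G, h) = -13 + G + h (d(G, h) = -8 + ((G + h) - 5) = -8 + (-5 + G + h) = -13 + G + h)
P = -337/48 (P = -7 + 1/(-206 + 158) = -7 + 1/(-48) = -7 - 1/48 = -337/48 ≈ -7.0208)
c(C, T) = 337/6 + 192*T + 1368*C (c(C, T) = -8*((-171*C + (-13 - 10 - 1)*T) - 337/48) = -8*((-171*C - 24*T) - 337/48) = -8*(-337/48 - 171*C - 24*T) = 337/6 + 192*T + 1368*C)
c(-137, -155) - Y = (337/6 + 192*(-155) + 1368*(-137)) - 1*18302 = (337/6 - 29760 - 187416) - 18302 = -1302719/6 - 18302 = -1412531/6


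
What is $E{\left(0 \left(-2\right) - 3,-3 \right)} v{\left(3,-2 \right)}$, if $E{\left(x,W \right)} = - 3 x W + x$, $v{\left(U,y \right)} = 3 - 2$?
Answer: $-30$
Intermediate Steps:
$v{\left(U,y \right)} = 1$ ($v{\left(U,y \right)} = 3 - 2 = 1$)
$E{\left(x,W \right)} = x - 3 W x$ ($E{\left(x,W \right)} = - 3 W x + x = x - 3 W x$)
$E{\left(0 \left(-2\right) - 3,-3 \right)} v{\left(3,-2 \right)} = \left(0 \left(-2\right) - 3\right) \left(1 - -9\right) 1 = \left(0 - 3\right) \left(1 + 9\right) 1 = \left(-3\right) 10 \cdot 1 = \left(-30\right) 1 = -30$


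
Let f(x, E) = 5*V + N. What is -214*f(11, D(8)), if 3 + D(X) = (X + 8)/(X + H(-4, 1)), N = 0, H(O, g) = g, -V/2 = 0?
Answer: 0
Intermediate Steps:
V = 0 (V = -2*0 = 0)
D(X) = -3 + (8 + X)/(1 + X) (D(X) = -3 + (X + 8)/(X + 1) = -3 + (8 + X)/(1 + X))
f(x, E) = 0 (f(x, E) = 5*0 + 0 = 0 + 0 = 0)
-214*f(11, D(8)) = -214*0 = 0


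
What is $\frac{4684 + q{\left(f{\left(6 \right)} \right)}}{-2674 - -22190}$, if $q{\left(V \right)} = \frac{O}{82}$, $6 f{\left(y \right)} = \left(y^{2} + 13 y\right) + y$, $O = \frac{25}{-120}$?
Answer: $\frac{9218107}{38407488} \approx 0.24001$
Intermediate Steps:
$O = - \frac{5}{24}$ ($O = 25 \left(- \frac{1}{120}\right) = - \frac{5}{24} \approx -0.20833$)
$f{\left(y \right)} = \frac{y^{2}}{6} + \frac{7 y}{3}$ ($f{\left(y \right)} = \frac{\left(y^{2} + 13 y\right) + y}{6} = \frac{y^{2} + 14 y}{6} = \frac{y^{2}}{6} + \frac{7 y}{3}$)
$q{\left(V \right)} = - \frac{5}{1968}$ ($q{\left(V \right)} = - \frac{5}{24 \cdot 82} = \left(- \frac{5}{24}\right) \frac{1}{82} = - \frac{5}{1968}$)
$\frac{4684 + q{\left(f{\left(6 \right)} \right)}}{-2674 - -22190} = \frac{4684 - \frac{5}{1968}}{-2674 - -22190} = \frac{9218107}{1968 \left(-2674 + 22190\right)} = \frac{9218107}{1968 \cdot 19516} = \frac{9218107}{1968} \cdot \frac{1}{19516} = \frac{9218107}{38407488}$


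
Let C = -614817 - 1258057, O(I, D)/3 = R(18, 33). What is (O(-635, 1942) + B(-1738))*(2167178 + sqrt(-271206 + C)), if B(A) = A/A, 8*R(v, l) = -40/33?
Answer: 13003068/11 + 24*I*sqrt(134005)/11 ≈ 1.1821e+6 + 798.69*I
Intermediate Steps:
R(v, l) = -5/33 (R(v, l) = (-40/33)/8 = (-40*1/33)/8 = (1/8)*(-40/33) = -5/33)
O(I, D) = -5/11 (O(I, D) = 3*(-5/33) = -5/11)
C = -1872874
B(A) = 1
(O(-635, 1942) + B(-1738))*(2167178 + sqrt(-271206 + C)) = (-5/11 + 1)*(2167178 + sqrt(-271206 - 1872874)) = 6*(2167178 + sqrt(-2144080))/11 = 6*(2167178 + 4*I*sqrt(134005))/11 = 13003068/11 + 24*I*sqrt(134005)/11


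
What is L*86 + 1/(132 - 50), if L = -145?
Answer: -1022539/82 ≈ -12470.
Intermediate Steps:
L*86 + 1/(132 - 50) = -145*86 + 1/(132 - 50) = -12470 + 1/82 = -1022539/82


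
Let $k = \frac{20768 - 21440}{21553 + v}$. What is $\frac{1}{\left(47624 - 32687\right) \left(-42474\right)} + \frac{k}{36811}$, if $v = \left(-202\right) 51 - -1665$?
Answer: $- \frac{106703797903}{75410566669101222} \approx -1.415 \cdot 10^{-6}$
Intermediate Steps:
$v = -8637$ ($v = -10302 + 1665 = -8637$)
$k = - \frac{168}{3229}$ ($k = \frac{20768 - 21440}{21553 - 8637} = - \frac{672}{12916} = \left(-672\right) \frac{1}{12916} = - \frac{168}{3229} \approx -0.052028$)
$\frac{1}{\left(47624 - 32687\right) \left(-42474\right)} + \frac{k}{36811} = \frac{1}{\left(47624 - 32687\right) \left(-42474\right)} - \frac{168}{3229 \cdot 36811} = \frac{1}{14937} \left(- \frac{1}{42474}\right) - \frac{168}{118862719} = - \frac{1}{634434138} - \frac{168}{118862719} = - \frac{106703797903}{75410566669101222}$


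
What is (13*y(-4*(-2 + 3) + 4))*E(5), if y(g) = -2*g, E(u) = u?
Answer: 0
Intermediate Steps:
(13*y(-4*(-2 + 3) + 4))*E(5) = (13*(-2*(-4*(-2 + 3) + 4)))*5 = (13*(-2*(-4*1 + 4)))*5 = (13*(-2*(-4 + 4)))*5 = (13*(-2*0))*5 = (13*0)*5 = 0*5 = 0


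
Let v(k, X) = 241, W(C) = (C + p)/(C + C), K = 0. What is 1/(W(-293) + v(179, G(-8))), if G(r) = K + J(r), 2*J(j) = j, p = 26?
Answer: 586/141493 ≈ 0.0041415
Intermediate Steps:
J(j) = j/2
W(C) = (26 + C)/(2*C) (W(C) = (C + 26)/(C + C) = (26 + C)/((2*C)) = (26 + C)*(1/(2*C)) = (26 + C)/(2*C))
G(r) = r/2 (G(r) = 0 + r/2 = r/2)
1/(W(-293) + v(179, G(-8))) = 1/((½)*(26 - 293)/(-293) + 241) = 1/((½)*(-1/293)*(-267) + 241) = 1/(267/586 + 241) = 1/(141493/586) = 586/141493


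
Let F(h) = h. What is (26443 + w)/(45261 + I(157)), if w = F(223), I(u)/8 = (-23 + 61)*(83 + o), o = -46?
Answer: 26666/56509 ≈ 0.47189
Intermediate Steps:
I(u) = 11248 (I(u) = 8*((-23 + 61)*(83 - 46)) = 8*(38*37) = 8*1406 = 11248)
w = 223
(26443 + w)/(45261 + I(157)) = (26443 + 223)/(45261 + 11248) = 26666/56509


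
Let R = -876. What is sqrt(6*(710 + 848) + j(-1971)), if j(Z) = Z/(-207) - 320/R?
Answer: sqrt(237422405049)/5037 ≈ 96.736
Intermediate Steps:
j(Z) = 80/219 - Z/207 (j(Z) = Z/(-207) - 320/(-876) = Z*(-1/207) - 320*(-1/876) = -Z/207 + 80/219 = 80/219 - Z/207)
sqrt(6*(710 + 848) + j(-1971)) = sqrt(6*(710 + 848) + (80/219 - 1/207*(-1971))) = sqrt(6*1558 + (80/219 + 219/23)) = sqrt(9348 + 49801/5037) = sqrt(47135677/5037) = sqrt(237422405049)/5037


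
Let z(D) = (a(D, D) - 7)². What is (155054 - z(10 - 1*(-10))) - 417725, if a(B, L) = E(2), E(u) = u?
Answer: -262696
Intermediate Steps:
a(B, L) = 2
z(D) = 25 (z(D) = (2 - 7)² = (-5)² = 25)
(155054 - z(10 - 1*(-10))) - 417725 = (155054 - 1*25) - 417725 = (155054 - 25) - 417725 = 155029 - 417725 = -262696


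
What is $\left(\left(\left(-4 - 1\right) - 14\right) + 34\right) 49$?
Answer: $735$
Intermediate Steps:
$\left(\left(\left(-4 - 1\right) - 14\right) + 34\right) 49 = \left(\left(-5 - 14\right) + 34\right) 49 = \left(-19 + 34\right) 49 = 15 \cdot 49 = 735$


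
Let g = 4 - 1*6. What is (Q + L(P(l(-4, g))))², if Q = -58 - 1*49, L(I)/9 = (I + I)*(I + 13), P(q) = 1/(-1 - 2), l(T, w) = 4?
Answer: 33489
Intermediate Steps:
g = -2 (g = 4 - 6 = -2)
P(q) = -⅓ (P(q) = 1/(-3) = -⅓)
L(I) = 18*I*(13 + I) (L(I) = 9*((I + I)*(I + 13)) = 9*((2*I)*(13 + I)) = 9*(2*I*(13 + I)) = 18*I*(13 + I))
Q = -107 (Q = -58 - 49 = -107)
(Q + L(P(l(-4, g))))² = (-107 + 18*(-⅓)*(13 - ⅓))² = (-107 + 18*(-⅓)*(38/3))² = (-107 - 76)² = (-183)² = 33489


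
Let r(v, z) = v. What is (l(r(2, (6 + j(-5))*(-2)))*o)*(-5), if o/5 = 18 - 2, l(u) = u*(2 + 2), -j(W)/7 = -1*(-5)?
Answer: -3200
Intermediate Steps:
j(W) = -35 (j(W) = -(-7)*(-5) = -7*5 = -35)
l(u) = 4*u (l(u) = u*4 = 4*u)
o = 80 (o = 5*(18 - 2) = 5*16 = 80)
(l(r(2, (6 + j(-5))*(-2)))*o)*(-5) = ((4*2)*80)*(-5) = (8*80)*(-5) = 640*(-5) = -3200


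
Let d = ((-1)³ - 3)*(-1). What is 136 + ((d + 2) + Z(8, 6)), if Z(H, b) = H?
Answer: 150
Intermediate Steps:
d = 4 (d = (-1 - 3)*(-1) = -4*(-1) = 4)
136 + ((d + 2) + Z(8, 6)) = 136 + ((4 + 2) + 8) = 136 + (6 + 8) = 136 + 14 = 150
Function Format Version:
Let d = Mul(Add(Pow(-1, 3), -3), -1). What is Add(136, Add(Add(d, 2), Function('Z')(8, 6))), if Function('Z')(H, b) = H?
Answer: 150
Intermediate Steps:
d = 4 (d = Mul(Add(-1, -3), -1) = Mul(-4, -1) = 4)
Add(136, Add(Add(d, 2), Function('Z')(8, 6))) = Add(136, Add(Add(4, 2), 8)) = Add(136, Add(6, 8)) = Add(136, 14) = 150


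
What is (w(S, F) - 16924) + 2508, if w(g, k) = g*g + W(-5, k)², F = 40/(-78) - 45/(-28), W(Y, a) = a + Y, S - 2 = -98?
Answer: -6182622575/1192464 ≈ -5184.7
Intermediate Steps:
S = -96 (S = 2 - 98 = -96)
W(Y, a) = Y + a
F = 1195/1092 (F = 40*(-1/78) - 45*(-1/28) = -20/39 + 45/28 = 1195/1092 ≈ 1.0943)
w(g, k) = g² + (-5 + k)² (w(g, k) = g*g + (-5 + k)² = g² + (-5 + k)²)
(w(S, F) - 16924) + 2508 = (((-96)² + (-5 + 1195/1092)²) - 16924) + 2508 = ((9216 + (-4265/1092)²) - 16924) + 2508 = ((9216 + 18190225/1192464) - 16924) + 2508 = (11007938449/1192464 - 16924) + 2508 = -9173322287/1192464 + 2508 = -6182622575/1192464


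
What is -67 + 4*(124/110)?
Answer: -3437/55 ≈ -62.491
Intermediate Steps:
-67 + 4*(124/110) = -67 + 4*(124*(1/110)) = -67 + 4*(62/55) = -67 + 248/55 = -3437/55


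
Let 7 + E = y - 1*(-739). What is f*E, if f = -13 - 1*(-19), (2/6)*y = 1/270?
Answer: 65881/15 ≈ 4392.1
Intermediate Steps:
y = 1/90 (y = 3/270 = 3*(1/270) = 1/90 ≈ 0.011111)
f = 6 (f = -13 + 19 = 6)
E = 65881/90 (E = -7 + (1/90 - 1*(-739)) = -7 + (1/90 + 739) = -7 + 66511/90 = 65881/90 ≈ 732.01)
f*E = 6*(65881/90) = 65881/15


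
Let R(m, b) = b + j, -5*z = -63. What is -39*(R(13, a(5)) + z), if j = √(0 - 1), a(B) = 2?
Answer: -2847/5 - 39*I ≈ -569.4 - 39.0*I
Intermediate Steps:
z = 63/5 (z = -⅕*(-63) = 63/5 ≈ 12.600)
j = I (j = √(-1) = I ≈ 1.0*I)
R(m, b) = I + b (R(m, b) = b + I = I + b)
-39*(R(13, a(5)) + z) = -39*((I + 2) + 63/5) = -39*((2 + I) + 63/5) = -39*(73/5 + I) = -2847/5 - 39*I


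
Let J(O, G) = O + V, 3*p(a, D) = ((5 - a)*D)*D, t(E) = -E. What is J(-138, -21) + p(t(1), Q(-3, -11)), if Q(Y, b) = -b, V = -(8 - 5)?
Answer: 101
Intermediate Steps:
V = -3 (V = -1*3 = -3)
p(a, D) = D²*(5 - a)/3 (p(a, D) = (((5 - a)*D)*D)/3 = ((D*(5 - a))*D)/3 = (D²*(5 - a))/3 = D²*(5 - a)/3)
J(O, G) = -3 + O (J(O, G) = O - 3 = -3 + O)
J(-138, -21) + p(t(1), Q(-3, -11)) = (-3 - 138) + (-1*(-11))²*(5 - (-1))/3 = -141 + (⅓)*11²*(5 - 1*(-1)) = -141 + (⅓)*121*(5 + 1) = -141 + (⅓)*121*6 = -141 + 242 = 101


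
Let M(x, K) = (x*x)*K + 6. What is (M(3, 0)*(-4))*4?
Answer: -96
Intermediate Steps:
M(x, K) = 6 + K*x² (M(x, K) = x²*K + 6 = K*x² + 6 = 6 + K*x²)
(M(3, 0)*(-4))*4 = ((6 + 0*3²)*(-4))*4 = ((6 + 0*9)*(-4))*4 = ((6 + 0)*(-4))*4 = (6*(-4))*4 = -24*4 = -96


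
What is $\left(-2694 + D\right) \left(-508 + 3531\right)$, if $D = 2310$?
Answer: $-1160832$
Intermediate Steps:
$\left(-2694 + D\right) \left(-508 + 3531\right) = \left(-2694 + 2310\right) \left(-508 + 3531\right) = \left(-384\right) 3023 = -1160832$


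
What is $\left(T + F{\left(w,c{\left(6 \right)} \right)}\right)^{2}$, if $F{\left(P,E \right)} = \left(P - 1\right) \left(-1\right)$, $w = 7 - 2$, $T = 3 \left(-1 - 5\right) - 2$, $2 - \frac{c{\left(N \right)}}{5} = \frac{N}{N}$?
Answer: $576$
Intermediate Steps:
$c{\left(N \right)} = 5$ ($c{\left(N \right)} = 10 - 5 \frac{N}{N} = 10 - 5 = 5$)
$T = -20$ ($T = 3 \left(-6\right) - 2 = -18 - 2 = -20$)
$w = 5$
$F{\left(P,E \right)} = 1 - P$ ($F{\left(P,E \right)} = \left(-1 + P\right) \left(-1\right) = 1 - P$)
$\left(T + F{\left(w,c{\left(6 \right)} \right)}\right)^{2} = \left(-20 + \left(1 - 5\right)\right)^{2} = \left(-20 - 4\right)^{2} = \left(-24\right)^{2} = 576$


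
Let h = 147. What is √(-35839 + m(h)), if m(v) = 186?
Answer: I*√35653 ≈ 188.82*I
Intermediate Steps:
√(-35839 + m(h)) = √(-35839 + 186) = √(-35653) = I*√35653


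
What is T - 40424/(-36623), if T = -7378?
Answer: -270164070/36623 ≈ -7376.9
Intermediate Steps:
T - 40424/(-36623) = -7378 - 40424/(-36623) = -7378 - 40424*(-1)/36623 = -7378 - 1*(-40424/36623) = -7378 + 40424/36623 = -270164070/36623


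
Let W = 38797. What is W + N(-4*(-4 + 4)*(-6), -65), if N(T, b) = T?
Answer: 38797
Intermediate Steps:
W + N(-4*(-4 + 4)*(-6), -65) = 38797 - 4*(-4 + 4)*(-6) = 38797 - 4*0*(-6) = 38797 + 0*(-6) = 38797 + 0 = 38797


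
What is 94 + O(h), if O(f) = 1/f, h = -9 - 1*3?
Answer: 1127/12 ≈ 93.917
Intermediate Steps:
h = -12 (h = -9 - 3 = -12)
94 + O(h) = 94 + 1/(-12) = 94 - 1/12 = 1127/12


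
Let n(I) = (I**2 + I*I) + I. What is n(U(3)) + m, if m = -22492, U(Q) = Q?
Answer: -22471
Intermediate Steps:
n(I) = I + 2*I**2 (n(I) = (I**2 + I**2) + I = 2*I**2 + I = I + 2*I**2)
n(U(3)) + m = 3*(1 + 2*3) - 22492 = 3*(1 + 6) - 22492 = 3*7 - 22492 = 21 - 22492 = -22471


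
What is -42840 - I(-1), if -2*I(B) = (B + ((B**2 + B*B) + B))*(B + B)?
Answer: -42840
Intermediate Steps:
I(B) = -B*(2*B + 2*B**2) (I(B) = -(B + ((B**2 + B*B) + B))*(B + B)/2 = -(B + ((B**2 + B**2) + B))*2*B/2 = -(B + (2*B**2 + B))*2*B/2 = -(B + (B + 2*B**2))*2*B/2 = -(2*B + 2*B**2)*2*B/2 = -B*(2*B + 2*B**2))
-42840 - I(-1) = -42840 - 2*(-1)**2*(-1 - 1*(-1)) = -42840 - 2*(-1 + 1) = -42840 - 2*0 = -42840 - 1*0 = -42840 + 0 = -42840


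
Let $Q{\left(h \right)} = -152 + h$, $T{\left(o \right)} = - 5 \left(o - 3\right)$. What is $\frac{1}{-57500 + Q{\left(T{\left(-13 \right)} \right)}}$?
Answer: $- \frac{1}{57572} \approx -1.737 \cdot 10^{-5}$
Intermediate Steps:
$T{\left(o \right)} = 15 - 5 o$ ($T{\left(o \right)} = - 5 \left(-3 + o\right) = 15 - 5 o$)
$\frac{1}{-57500 + Q{\left(T{\left(-13 \right)} \right)}} = \frac{1}{-57500 + \left(-152 + \left(15 - -65\right)\right)} = \frac{1}{-57500 + \left(-152 + \left(15 + 65\right)\right)} = \frac{1}{-57500 + \left(-152 + 80\right)} = \frac{1}{-57500 - 72} = \frac{1}{-57572} = - \frac{1}{57572}$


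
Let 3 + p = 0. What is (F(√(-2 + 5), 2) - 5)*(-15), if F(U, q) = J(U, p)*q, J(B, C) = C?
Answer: 165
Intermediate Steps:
p = -3 (p = -3 + 0 = -3)
F(U, q) = -3*q
(F(√(-2 + 5), 2) - 5)*(-15) = (-3*2 - 5)*(-15) = (-6 - 5)*(-15) = -11*(-15) = 165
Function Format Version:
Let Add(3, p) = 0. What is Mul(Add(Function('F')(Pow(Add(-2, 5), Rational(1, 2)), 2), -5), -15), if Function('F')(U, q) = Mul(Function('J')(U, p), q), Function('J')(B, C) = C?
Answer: 165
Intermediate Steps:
p = -3 (p = Add(-3, 0) = -3)
Function('F')(U, q) = Mul(-3, q)
Mul(Add(Function('F')(Pow(Add(-2, 5), Rational(1, 2)), 2), -5), -15) = Mul(Add(Mul(-3, 2), -5), -15) = Mul(Add(-6, -5), -15) = Mul(-11, -15) = 165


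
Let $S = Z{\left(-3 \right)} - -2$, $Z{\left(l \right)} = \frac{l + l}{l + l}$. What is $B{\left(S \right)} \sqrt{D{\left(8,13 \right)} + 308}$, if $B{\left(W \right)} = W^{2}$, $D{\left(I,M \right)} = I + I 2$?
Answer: $18 \sqrt{83} \approx 163.99$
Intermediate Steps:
$Z{\left(l \right)} = 1$ ($Z{\left(l \right)} = \frac{2 l}{2 l} = 2 l \frac{1}{2 l} = 1$)
$D{\left(I,M \right)} = 3 I$ ($D{\left(I,M \right)} = I + 2 I = 3 I$)
$S = 3$ ($S = 1 - -2 = 1 + 2 = 3$)
$B{\left(S \right)} \sqrt{D{\left(8,13 \right)} + 308} = 3^{2} \sqrt{3 \cdot 8 + 308} = 9 \sqrt{24 + 308} = 9 \sqrt{332} = 9 \cdot 2 \sqrt{83} = 18 \sqrt{83}$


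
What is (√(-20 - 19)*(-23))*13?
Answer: -299*I*√39 ≈ -1867.3*I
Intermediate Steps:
(√(-20 - 19)*(-23))*13 = (√(-39)*(-23))*13 = ((I*√39)*(-23))*13 = -23*I*√39*13 = -299*I*√39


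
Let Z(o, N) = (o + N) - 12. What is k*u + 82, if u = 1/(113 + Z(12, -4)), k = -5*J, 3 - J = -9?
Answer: 8878/109 ≈ 81.450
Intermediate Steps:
J = 12 (J = 3 - 1*(-9) = 3 + 9 = 12)
Z(o, N) = -12 + N + o (Z(o, N) = (N + o) - 12 = -12 + N + o)
k = -60 (k = -5*12 = -60)
u = 1/109 (u = 1/(113 + (-12 - 4 + 12)) = 1/(113 - 4) = 1/109 ≈ 0.0091743)
k*u + 82 = -60*1/109 + 82 = -60/109 + 82 = 8878/109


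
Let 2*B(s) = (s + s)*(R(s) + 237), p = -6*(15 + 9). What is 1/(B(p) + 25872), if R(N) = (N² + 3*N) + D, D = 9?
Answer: -1/2933328 ≈ -3.4091e-7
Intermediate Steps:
R(N) = 9 + N² + 3*N (R(N) = (N² + 3*N) + 9 = 9 + N² + 3*N)
p = -144 (p = -6*24 = -144)
B(s) = s*(246 + s² + 3*s) (B(s) = ((s + s)*((9 + s² + 3*s) + 237))/2 = ((2*s)*(246 + s² + 3*s))/2 = (2*s*(246 + s² + 3*s))/2 = s*(246 + s² + 3*s))
1/(B(p) + 25872) = 1/(-144*(246 + (-144)² + 3*(-144)) + 25872) = 1/(-144*(246 + 20736 - 432) + 25872) = 1/(-144*20550 + 25872) = 1/(-2959200 + 25872) = 1/(-2933328) = -1/2933328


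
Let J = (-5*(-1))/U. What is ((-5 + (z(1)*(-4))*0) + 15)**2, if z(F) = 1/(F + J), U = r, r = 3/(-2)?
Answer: 100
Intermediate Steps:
r = -3/2 (r = 3*(-1/2) = -3/2 ≈ -1.5000)
U = -3/2 ≈ -1.5000
J = -10/3 (J = (-5*(-1))/(-3/2) = 5*(-2/3) = -10/3 ≈ -3.3333)
z(F) = 1/(-10/3 + F) (z(F) = 1/(F - 10/3) = 1/(-10/3 + F))
((-5 + (z(1)*(-4))*0) + 15)**2 = ((-5 + ((3/(-10 + 3*1))*(-4))*0) + 15)**2 = ((-5 + ((3/(-10 + 3))*(-4))*0) + 15)**2 = ((-5 + ((3/(-7))*(-4))*0) + 15)**2 = ((-5 + ((3*(-1/7))*(-4))*0) + 15)**2 = ((-5 - 3/7*(-4)*0) + 15)**2 = ((-5 + (12/7)*0) + 15)**2 = ((-5 + 0) + 15)**2 = (-5 + 15)**2 = 10**2 = 100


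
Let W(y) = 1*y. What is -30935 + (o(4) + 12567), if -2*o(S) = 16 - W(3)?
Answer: -36749/2 ≈ -18375.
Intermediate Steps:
W(y) = y
o(S) = -13/2 (o(S) = -(16 - 1*3)/2 = -(16 - 3)/2 = -1/2*13 = -13/2)
-30935 + (o(4) + 12567) = -30935 + (-13/2 + 12567) = -30935 + 25121/2 = -36749/2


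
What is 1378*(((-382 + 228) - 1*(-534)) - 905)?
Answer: -723450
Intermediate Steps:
1378*(((-382 + 228) - 1*(-534)) - 905) = 1378*((-154 + 534) - 905) = 1378*(380 - 905) = 1378*(-525) = -723450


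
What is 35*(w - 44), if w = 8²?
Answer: 700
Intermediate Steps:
w = 64
35*(w - 44) = 35*(64 - 44) = 35*20 = 700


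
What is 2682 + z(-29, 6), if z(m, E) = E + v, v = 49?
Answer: 2737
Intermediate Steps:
z(m, E) = 49 + E (z(m, E) = E + 49 = 49 + E)
2682 + z(-29, 6) = 2682 + (49 + 6) = 2682 + 55 = 2737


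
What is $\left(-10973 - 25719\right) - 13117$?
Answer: $-49809$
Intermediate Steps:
$\left(-10973 - 25719\right) - 13117 = -36692 - 13117 = -49809$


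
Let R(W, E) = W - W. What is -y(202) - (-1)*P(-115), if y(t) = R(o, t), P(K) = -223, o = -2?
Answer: -223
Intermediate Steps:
R(W, E) = 0
y(t) = 0
-y(202) - (-1)*P(-115) = -1*0 - (-1)*(-223) = 0 - 1*223 = 0 - 223 = -223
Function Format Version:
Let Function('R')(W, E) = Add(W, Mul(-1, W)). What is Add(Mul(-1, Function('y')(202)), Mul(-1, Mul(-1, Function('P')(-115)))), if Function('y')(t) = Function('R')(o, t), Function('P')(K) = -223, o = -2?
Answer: -223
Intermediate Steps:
Function('R')(W, E) = 0
Function('y')(t) = 0
Add(Mul(-1, Function('y')(202)), Mul(-1, Mul(-1, Function('P')(-115)))) = Add(Mul(-1, 0), Mul(-1, Mul(-1, -223))) = Add(0, Mul(-1, 223)) = Add(0, -223) = -223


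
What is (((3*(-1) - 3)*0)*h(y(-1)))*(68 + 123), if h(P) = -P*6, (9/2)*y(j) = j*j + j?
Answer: 0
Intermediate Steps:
y(j) = 2*j/9 + 2*j²/9 (y(j) = 2*(j*j + j)/9 = 2*(j² + j)/9 = 2*(j + j²)/9 = 2*j/9 + 2*j²/9)
h(P) = -6*P
(((3*(-1) - 3)*0)*h(y(-1)))*(68 + 123) = (((3*(-1) - 3)*0)*(-4*(-1)*(1 - 1)/3))*(68 + 123) = (((-3 - 3)*0)*(-4*(-1)*0/3))*191 = ((-6*0)*(-6*0))*191 = (0*0)*191 = 0*191 = 0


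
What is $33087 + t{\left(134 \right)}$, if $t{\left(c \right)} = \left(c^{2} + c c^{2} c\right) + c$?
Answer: $322469113$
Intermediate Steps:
$t{\left(c \right)} = c + c^{2} + c^{4}$ ($t{\left(c \right)} = \left(c^{2} + c^{3} c\right) + c = \left(c^{2} + c^{4}\right) + c = c + c^{2} + c^{4}$)
$33087 + t{\left(134 \right)} = 33087 + 134 \left(1 + 134 + 134^{3}\right) = 33087 + 134 \left(1 + 134 + 2406104\right) = 33087 + 134 \cdot 2406239 = 33087 + 322436026 = 322469113$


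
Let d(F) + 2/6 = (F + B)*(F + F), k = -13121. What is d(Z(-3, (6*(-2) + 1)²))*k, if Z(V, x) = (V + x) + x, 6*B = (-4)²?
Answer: -4547069429/3 ≈ -1.5157e+9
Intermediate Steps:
B = 8/3 (B = (⅙)*(-4)² = (⅙)*16 = 8/3 ≈ 2.6667)
Z(V, x) = V + 2*x
d(F) = -⅓ + 2*F*(8/3 + F) (d(F) = -⅓ + (F + 8/3)*(F + F) = -⅓ + (8/3 + F)*(2*F) = -⅓ + 2*F*(8/3 + F))
d(Z(-3, (6*(-2) + 1)²))*k = (-⅓ + 2*(-3 + 2*(6*(-2) + 1)²)² + 16*(-3 + 2*(6*(-2) + 1)²)/3)*(-13121) = (-⅓ + 2*(-3 + 2*(-12 + 1)²)² + 16*(-3 + 2*(-12 + 1)²)/3)*(-13121) = (-⅓ + 2*(-3 + 2*(-11)²)² + 16*(-3 + 2*(-11)²)/3)*(-13121) = (-⅓ + 2*(-3 + 2*121)² + 16*(-3 + 2*121)/3)*(-13121) = (-⅓ + 2*(-3 + 242)² + 16*(-3 + 242)/3)*(-13121) = (-⅓ + 2*239² + (16/3)*239)*(-13121) = (-⅓ + 2*57121 + 3824/3)*(-13121) = (-⅓ + 114242 + 3824/3)*(-13121) = (346549/3)*(-13121) = -4547069429/3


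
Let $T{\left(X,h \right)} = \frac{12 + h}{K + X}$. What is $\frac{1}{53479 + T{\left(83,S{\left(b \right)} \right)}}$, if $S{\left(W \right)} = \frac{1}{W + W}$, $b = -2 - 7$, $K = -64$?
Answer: $\frac{342}{18290033} \approx 1.8699 \cdot 10^{-5}$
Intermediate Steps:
$b = -9$
$S{\left(W \right)} = \frac{1}{2 W}$
$T{\left(X,h \right)} = \frac{12 + h}{-64 + X}$
$\frac{1}{53479 + T{\left(83,S{\left(b \right)} \right)}} = \frac{1}{53479 + \frac{12 + \frac{1}{2 \left(-9\right)}}{-64 + 83}} = \frac{1}{53479 + \frac{12 + \frac{1}{2} \left(- \frac{1}{9}\right)}{19}} = \frac{1}{53479 + \frac{12 - \frac{1}{18}}{19}} = \frac{1}{53479 + \frac{1}{19} \cdot \frac{215}{18}} = \frac{1}{53479 + \frac{215}{342}} = \frac{1}{\frac{18290033}{342}} = \frac{342}{18290033}$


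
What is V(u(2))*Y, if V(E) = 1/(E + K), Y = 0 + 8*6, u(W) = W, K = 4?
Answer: 8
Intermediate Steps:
Y = 48 (Y = 0 + 48 = 48)
V(E) = 1/(4 + E) (V(E) = 1/(E + 4) = 1/(4 + E))
V(u(2))*Y = 48/(4 + 2) = 48/6 = (1/6)*48 = 8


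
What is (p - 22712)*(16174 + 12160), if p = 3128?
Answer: -554893056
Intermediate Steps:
(p - 22712)*(16174 + 12160) = (3128 - 22712)*(16174 + 12160) = -19584*28334 = -554893056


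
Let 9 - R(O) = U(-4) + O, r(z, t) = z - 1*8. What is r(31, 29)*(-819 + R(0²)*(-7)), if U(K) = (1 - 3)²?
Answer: -19642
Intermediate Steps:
r(z, t) = -8 + z (r(z, t) = z - 8 = -8 + z)
U(K) = 4 (U(K) = (-2)² = 4)
R(O) = 5 - O (R(O) = 9 - (4 + O) = 9 + (-4 - O) = 5 - O)
r(31, 29)*(-819 + R(0²)*(-7)) = (-8 + 31)*(-819 + (5 - 1*0²)*(-7)) = 23*(-819 + (5 - 1*0)*(-7)) = 23*(-819 + (5 + 0)*(-7)) = 23*(-819 + 5*(-7)) = 23*(-819 - 35) = 23*(-854) = -19642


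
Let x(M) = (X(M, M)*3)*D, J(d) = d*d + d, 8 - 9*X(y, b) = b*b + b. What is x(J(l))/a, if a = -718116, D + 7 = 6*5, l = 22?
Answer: 2950141/1077174 ≈ 2.7388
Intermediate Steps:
D = 23 (D = -7 + 6*5 = -7 + 30 = 23)
X(y, b) = 8/9 - b/9 - b²/9 (X(y, b) = 8/9 - (b*b + b)/9 = 8/9 - (b² + b)/9 = 8/9 - (b + b²)/9 = 8/9 + (-b/9 - b²/9) = 8/9 - b/9 - b²/9)
J(d) = d + d² (J(d) = d² + d = d + d²)
x(M) = 184/3 - 23*M/3 - 23*M²/3 (x(M) = ((8/9 - M/9 - M²/9)*3)*23 = (8/3 - M/3 - M²/3)*23 = 184/3 - 23*M/3 - 23*M²/3)
x(J(l))/a = (184/3 - 506*(1 + 22)/3 - 23*484*(1 + 22)²/3)/(-718116) = (184/3 - 506*23/3 - 23*(22*23)²/3)*(-1/718116) = (184/3 - 23/3*506 - 23/3*506²)*(-1/718116) = (184/3 - 11638/3 - 23/3*256036)*(-1/718116) = (184/3 - 11638/3 - 5888828/3)*(-1/718116) = -5900282/3*(-1/718116) = 2950141/1077174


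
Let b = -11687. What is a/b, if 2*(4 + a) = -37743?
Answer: 37751/23374 ≈ 1.6151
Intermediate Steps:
a = -37751/2 (a = -4 + (1/2)*(-37743) = -4 - 37743/2 = -37751/2 ≈ -18876.)
a/b = -37751/2/(-11687) = -37751/2*(-1/11687) = 37751/23374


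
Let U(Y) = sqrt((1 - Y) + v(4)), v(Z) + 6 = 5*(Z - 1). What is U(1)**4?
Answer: 81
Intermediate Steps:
v(Z) = -11 + 5*Z (v(Z) = -6 + 5*(Z - 1) = -6 + 5*(-1 + Z) = -6 + (-5 + 5*Z) = -11 + 5*Z)
U(Y) = sqrt(10 - Y) (U(Y) = sqrt((1 - Y) + (-11 + 5*4)) = sqrt((1 - Y) + (-11 + 20)) = sqrt((1 - Y) + 9) = sqrt(10 - Y))
U(1)**4 = (sqrt(10 - 1*1))**4 = (sqrt(10 - 1))**4 = (sqrt(9))**4 = 3**4 = 81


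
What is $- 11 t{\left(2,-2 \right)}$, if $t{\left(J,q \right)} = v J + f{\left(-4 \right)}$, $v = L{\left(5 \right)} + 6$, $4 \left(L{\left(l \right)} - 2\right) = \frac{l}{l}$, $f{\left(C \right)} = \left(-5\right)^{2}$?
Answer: $- \frac{913}{2} \approx -456.5$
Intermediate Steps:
$f{\left(C \right)} = 25$
$L{\left(l \right)} = \frac{9}{4}$ ($L{\left(l \right)} = 2 + \frac{l \frac{1}{l}}{4} = 2 + \frac{1}{4} \cdot 1 = 2 + \frac{1}{4} = \frac{9}{4}$)
$v = \frac{33}{4}$ ($v = \frac{9}{4} + 6 = \frac{33}{4} \approx 8.25$)
$t{\left(J,q \right)} = 25 + \frac{33 J}{4}$ ($t{\left(J,q \right)} = \frac{33 J}{4} + 25 = 25 + \frac{33 J}{4}$)
$- 11 t{\left(2,-2 \right)} = - 11 \left(25 + \frac{33}{4} \cdot 2\right) = - 11 \left(25 + \frac{33}{2}\right) = \left(-11\right) \frac{83}{2} = - \frac{913}{2}$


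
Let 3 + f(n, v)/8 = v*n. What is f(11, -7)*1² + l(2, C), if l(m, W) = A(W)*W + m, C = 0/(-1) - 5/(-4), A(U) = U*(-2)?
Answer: -5129/8 ≈ -641.13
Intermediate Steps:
A(U) = -2*U
C = 5/4 (C = 0*(-1) - 5*(-¼) = 0 + 5/4 = 5/4 ≈ 1.2500)
l(m, W) = m - 2*W² (l(m, W) = (-2*W)*W + m = -2*W² + m = m - 2*W²)
f(n, v) = -24 + 8*n*v (f(n, v) = -24 + 8*(v*n) = -24 + 8*(n*v) = -24 + 8*n*v)
f(11, -7)*1² + l(2, C) = (-24 + 8*11*(-7))*1² + (2 - 2*(5/4)²) = (-24 - 616)*1 + (2 - 2*25/16) = -640*1 + (2 - 25/8) = -640 - 9/8 = -5129/8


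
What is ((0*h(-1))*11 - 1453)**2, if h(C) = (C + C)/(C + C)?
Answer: 2111209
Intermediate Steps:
h(C) = 1 (h(C) = (2*C)/((2*C)) = (2*C)*(1/(2*C)) = 1)
((0*h(-1))*11 - 1453)**2 = ((0*1)*11 - 1453)**2 = (0*11 - 1453)**2 = (0 - 1453)**2 = (-1453)**2 = 2111209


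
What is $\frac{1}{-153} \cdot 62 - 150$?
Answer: $- \frac{23012}{153} \approx -150.41$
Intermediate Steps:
$\frac{1}{-153} \cdot 62 - 150 = \left(- \frac{1}{153}\right) 62 - 150 = - \frac{62}{153} - 150 = - \frac{23012}{153}$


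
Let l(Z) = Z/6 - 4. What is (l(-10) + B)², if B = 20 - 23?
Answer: 676/9 ≈ 75.111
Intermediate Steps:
l(Z) = -4 + Z/6 (l(Z) = Z/6 - 4 = -4 + Z/6)
B = -3
(l(-10) + B)² = ((-4 + (⅙)*(-10)) - 3)² = ((-4 - 5/3) - 3)² = (-17/3 - 3)² = (-26/3)² = 676/9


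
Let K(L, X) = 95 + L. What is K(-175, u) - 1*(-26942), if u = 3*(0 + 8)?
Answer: 26862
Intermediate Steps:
u = 24 (u = 3*8 = 24)
K(-175, u) - 1*(-26942) = (95 - 175) - 1*(-26942) = -80 + 26942 = 26862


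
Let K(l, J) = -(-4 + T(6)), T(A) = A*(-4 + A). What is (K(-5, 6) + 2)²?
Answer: 36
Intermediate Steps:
K(l, J) = -8 (K(l, J) = -(-4 + 6*(-4 + 6)) = -(-4 + 6*2) = -(-4 + 12) = -1*8 = -8)
(K(-5, 6) + 2)² = (-8 + 2)² = (-6)² = 36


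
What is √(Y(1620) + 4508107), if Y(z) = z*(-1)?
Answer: √4506487 ≈ 2122.8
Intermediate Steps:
Y(z) = -z
√(Y(1620) + 4508107) = √(-1*1620 + 4508107) = √(-1620 + 4508107) = √4506487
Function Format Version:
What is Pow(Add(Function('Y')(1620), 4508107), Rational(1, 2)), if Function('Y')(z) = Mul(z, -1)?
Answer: Pow(4506487, Rational(1, 2)) ≈ 2122.8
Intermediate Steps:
Function('Y')(z) = Mul(-1, z)
Pow(Add(Function('Y')(1620), 4508107), Rational(1, 2)) = Pow(Add(Mul(-1, 1620), 4508107), Rational(1, 2)) = Pow(Add(-1620, 4508107), Rational(1, 2)) = Pow(4506487, Rational(1, 2))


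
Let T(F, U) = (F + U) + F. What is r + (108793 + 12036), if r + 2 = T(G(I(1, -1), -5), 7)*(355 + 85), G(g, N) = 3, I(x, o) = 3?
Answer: 126547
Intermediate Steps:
T(F, U) = U + 2*F
r = 5718 (r = -2 + (7 + 2*3)*(355 + 85) = -2 + (7 + 6)*440 = -2 + 13*440 = -2 + 5720 = 5718)
r + (108793 + 12036) = 5718 + (108793 + 12036) = 5718 + 120829 = 126547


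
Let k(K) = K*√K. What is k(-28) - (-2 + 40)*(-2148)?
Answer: 81624 - 56*I*√7 ≈ 81624.0 - 148.16*I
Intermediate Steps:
k(K) = K^(3/2)
k(-28) - (-2 + 40)*(-2148) = (-28)^(3/2) - (-2 + 40)*(-2148) = -56*I*√7 - 38*(-2148) = -56*I*√7 - 1*(-81624) = -56*I*√7 + 81624 = 81624 - 56*I*√7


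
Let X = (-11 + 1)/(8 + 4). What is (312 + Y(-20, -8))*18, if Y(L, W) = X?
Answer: 5601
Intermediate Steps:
X = -5/6 (X = -10/12 = -10*1/12 = -5/6 ≈ -0.83333)
Y(L, W) = -5/6
(312 + Y(-20, -8))*18 = (312 - 5/6)*18 = (1867/6)*18 = 5601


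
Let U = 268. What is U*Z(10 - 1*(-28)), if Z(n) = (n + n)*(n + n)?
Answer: 1547968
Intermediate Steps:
Z(n) = 4*n² (Z(n) = (2*n)*(2*n) = 4*n²)
U*Z(10 - 1*(-28)) = 268*(4*(10 - 1*(-28))²) = 268*(4*(10 + 28)²) = 268*(4*38²) = 268*(4*1444) = 268*5776 = 1547968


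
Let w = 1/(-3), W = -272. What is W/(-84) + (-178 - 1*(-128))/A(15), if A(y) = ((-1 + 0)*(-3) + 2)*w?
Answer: 698/21 ≈ 33.238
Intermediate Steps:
w = -1/3 ≈ -0.33333
A(y) = -5/3 (A(y) = ((-1 + 0)*(-3) + 2)*(-1/3) = (-1*(-3) + 2)*(-1/3) = (3 + 2)*(-1/3) = 5*(-1/3) = -5/3)
W/(-84) + (-178 - 1*(-128))/A(15) = -272/(-84) + (-178 - 1*(-128))/(-5/3) = -272*(-1/84) + (-178 + 128)*(-3/5) = 68/21 - 50*(-3/5) = 68/21 + 30 = 698/21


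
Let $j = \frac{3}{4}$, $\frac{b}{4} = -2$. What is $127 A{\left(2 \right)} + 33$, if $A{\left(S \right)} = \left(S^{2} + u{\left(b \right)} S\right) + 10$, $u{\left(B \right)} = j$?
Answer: $\frac{4003}{2} \approx 2001.5$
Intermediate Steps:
$b = -8$ ($b = 4 \left(-2\right) = -8$)
$j = \frac{3}{4}$ ($j = 3 \cdot \frac{1}{4} = \frac{3}{4} \approx 0.75$)
$u{\left(B \right)} = \frac{3}{4}$
$A{\left(S \right)} = 10 + S^{2} + \frac{3 S}{4}$ ($A{\left(S \right)} = \left(S^{2} + \frac{3 S}{4}\right) + 10 = 10 + S^{2} + \frac{3 S}{4}$)
$127 A{\left(2 \right)} + 33 = 127 \left(10 + 2^{2} + \frac{3}{4} \cdot 2\right) + 33 = 127 \left(10 + 4 + \frac{3}{2}\right) + 33 = 127 \cdot \frac{31}{2} + 33 = \frac{3937}{2} + 33 = \frac{4003}{2}$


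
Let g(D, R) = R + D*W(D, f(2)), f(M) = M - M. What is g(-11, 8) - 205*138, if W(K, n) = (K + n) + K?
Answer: -28040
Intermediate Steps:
f(M) = 0
W(K, n) = n + 2*K
g(D, R) = R + 2*D**2 (g(D, R) = R + D*(0 + 2*D) = R + D*(2*D) = R + 2*D**2)
g(-11, 8) - 205*138 = (8 + 2*(-11)**2) - 205*138 = (8 + 2*121) - 28290 = (8 + 242) - 28290 = 250 - 28290 = -28040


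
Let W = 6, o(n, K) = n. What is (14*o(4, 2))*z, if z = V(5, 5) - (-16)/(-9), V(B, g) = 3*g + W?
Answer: 9688/9 ≈ 1076.4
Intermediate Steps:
V(B, g) = 6 + 3*g (V(B, g) = 3*g + 6 = 6 + 3*g)
z = 173/9 (z = (6 + 3*5) - (-16)/(-9) = (6 + 15) - (-16)*(-1)/9 = 21 - 1*16/9 = 21 - 16/9 = 173/9 ≈ 19.222)
(14*o(4, 2))*z = (14*4)*(173/9) = 56*(173/9) = 9688/9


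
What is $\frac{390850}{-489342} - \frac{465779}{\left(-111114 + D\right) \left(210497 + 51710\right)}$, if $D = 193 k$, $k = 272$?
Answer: $- \frac{61297511105609}{76747050723354} \approx -0.7987$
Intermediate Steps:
$D = 52496$ ($D = 193 \cdot 272 = 52496$)
$\frac{390850}{-489342} - \frac{465779}{\left(-111114 + D\right) \left(210497 + 51710\right)} = \frac{390850}{-489342} - \frac{465779}{\left(-111114 + 52496\right) \left(210497 + 51710\right)} = 390850 \left(- \frac{1}{489342}\right) - \frac{465779}{\left(-58618\right) 262207} = - \frac{195425}{244671} - \frac{465779}{-15370049926} = - \frac{195425}{244671} - - \frac{465779}{15370049926} = - \frac{195425}{244671} + \frac{465779}{15370049926} = - \frac{61297511105609}{76747050723354}$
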